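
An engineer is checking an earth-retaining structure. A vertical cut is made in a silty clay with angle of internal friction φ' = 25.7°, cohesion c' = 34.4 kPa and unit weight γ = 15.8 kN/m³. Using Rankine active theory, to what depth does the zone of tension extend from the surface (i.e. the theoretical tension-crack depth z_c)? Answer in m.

6.93 m

K_a = tan²(45° − 25.7°/2) = 0.3950; √K_a = 0.6285.
The active pressure is zero where K_a γ z = 2c√K_a, so z_c = 2c/(γ√K_a) = 2×34.4/(15.8×0.6285) = 6.928 m.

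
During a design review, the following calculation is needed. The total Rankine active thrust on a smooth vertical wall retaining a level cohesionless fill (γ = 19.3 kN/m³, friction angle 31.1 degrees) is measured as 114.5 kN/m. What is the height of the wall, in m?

K_a = 0.3188. P_a = ½ K_a γ H² ⇒ H = √(2P_a/(K_a γ)).
H = √(2×114.5/(0.3188×19.3)) = 6.101 m.

6.10 m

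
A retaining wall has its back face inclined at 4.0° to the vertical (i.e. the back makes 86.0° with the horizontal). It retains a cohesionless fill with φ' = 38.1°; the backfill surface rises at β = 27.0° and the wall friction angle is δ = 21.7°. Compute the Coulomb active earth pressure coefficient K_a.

K_a = sin²(α+φ) / [sin²α · sin(α−δ) · (1 + √{sin(φ+δ)sin(φ−β) / (sin(α−δ)sin(α+β))})²].
With α = 86.0°, φ = 38.1°, δ = 21.7°, β = 27.0°: K_a = 0.3648.

0.365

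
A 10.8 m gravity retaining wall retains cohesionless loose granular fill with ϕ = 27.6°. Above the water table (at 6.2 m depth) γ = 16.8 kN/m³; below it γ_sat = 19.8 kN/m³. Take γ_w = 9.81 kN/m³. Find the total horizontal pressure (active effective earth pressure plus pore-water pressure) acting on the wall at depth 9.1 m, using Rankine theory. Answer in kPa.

K_a = (1 − sin φ)/(1 + sin φ) = 0.3668.
γ' = 19.8 − 9.81 = 9.990 kN/m³.
Effective vertical stress at 9.1 m: σ'_v = 16.8×6.2 + 9.990×2.90 = 133.1 kPa.
σ'_h = K_a σ'_v = 0.3668 × 133.1 = 48.83 kPa; u = γ_w × 2.90 = 28.45 kPa.
Total σ_h = 48.83 + 28.45 = 77.28 kPa.

77.3 kPa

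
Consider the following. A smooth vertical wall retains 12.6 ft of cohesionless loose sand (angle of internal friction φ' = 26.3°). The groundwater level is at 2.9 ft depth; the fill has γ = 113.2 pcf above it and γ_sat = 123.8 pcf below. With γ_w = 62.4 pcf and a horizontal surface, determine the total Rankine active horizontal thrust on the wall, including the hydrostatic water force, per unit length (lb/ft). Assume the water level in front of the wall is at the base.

K_a = tan²(45° − φ/2) = 0.3859.
γ' = 123.8 − 62.4 = 61.40 pcf. Depth below WT = 9.7 ft.
σ'_h at WT = K_a γ d_w = 126.7 psf; at base = 126.7 + K_a γ' × 9.7 = 356.5 psf.
P₁ (0–2.9 ft) = ½×126.7×2.9 = 183.7. P₂ (2.9–12.6 ft) = ½(126.7+356.5)×9.7 = 2344.
P_w = ½ γ_w h₂² = 0.5×62.4×9.7² = 2936. Total = 183.7+2344+2936 = 5463 lb/ft.

5460 lb/ft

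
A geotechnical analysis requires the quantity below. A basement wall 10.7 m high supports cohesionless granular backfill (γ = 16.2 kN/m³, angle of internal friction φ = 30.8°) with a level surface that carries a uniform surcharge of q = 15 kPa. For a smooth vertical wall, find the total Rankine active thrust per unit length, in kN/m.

351 kN/m

K_a = tan²(45° − φ/2) = 0.3227.
Soil triangle: ½ K_a γ H² = 0.5×0.3227×16.2×10.7² = 299.3 kN/m.
Surcharge rectangle: K_a q H = 0.3227×15×10.7 = 51.80 kN/m.
Total = 299.3 + 51.80 = 351.1 kN/m.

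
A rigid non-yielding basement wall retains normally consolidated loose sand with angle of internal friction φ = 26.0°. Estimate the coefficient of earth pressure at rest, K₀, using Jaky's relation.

K₀ = 1 − sin φ' = 1 − sin 26.0° = 0.5616.

0.562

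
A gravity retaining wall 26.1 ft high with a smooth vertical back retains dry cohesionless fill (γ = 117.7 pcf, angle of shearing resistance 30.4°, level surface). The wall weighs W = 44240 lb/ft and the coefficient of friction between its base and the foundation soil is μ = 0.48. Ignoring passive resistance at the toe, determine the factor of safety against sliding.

1.61

K_a = tan²(45° − 30.4°/2) = 0.3280.
P_a = ½K_aγH² = 0.5×0.3280×117.7×26.1² = 13150 lb/ft, acting at H/3 = 8.700 ft above the base.
FS_sliding = μW / P_a = 0.48×44240 / 13150 = 1.615.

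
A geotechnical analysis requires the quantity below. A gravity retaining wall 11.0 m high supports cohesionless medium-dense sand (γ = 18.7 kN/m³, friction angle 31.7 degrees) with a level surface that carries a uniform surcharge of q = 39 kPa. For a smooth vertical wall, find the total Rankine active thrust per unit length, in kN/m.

K_a = tan²(45° − φ/2) = 0.3111.
Soil triangle: ½ K_a γ H² = 0.5×0.3111×18.7×11.0² = 351.9 kN/m.
Surcharge rectangle: K_a q H = 0.3111×39×11.0 = 133.4 kN/m.
Total = 351.9 + 133.4 = 485.4 kN/m.

485 kN/m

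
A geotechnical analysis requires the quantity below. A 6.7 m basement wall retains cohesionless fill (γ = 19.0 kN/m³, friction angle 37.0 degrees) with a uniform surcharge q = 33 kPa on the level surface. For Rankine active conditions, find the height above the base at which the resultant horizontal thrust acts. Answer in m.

2.61 m

K_a = 0.2486.
Triangular part P₁ = ½K_aγH² = 106.0 at H/3 = 2.233 m; rectangular part P₂ = K_a q H = 54.96 at H/2 = 3.350 m.
ȳ = (P₁·2.233 + P₂·3.350)/(P₁+P₂) = 2.615 m.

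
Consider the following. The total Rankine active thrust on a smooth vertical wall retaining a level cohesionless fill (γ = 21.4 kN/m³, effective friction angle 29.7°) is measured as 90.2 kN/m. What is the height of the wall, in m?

K_a = 0.3374. P_a = ½ K_a γ H² ⇒ H = √(2P_a/(K_a γ)).
H = √(2×90.2/(0.3374×21.4)) = 4.999 m.

5.00 m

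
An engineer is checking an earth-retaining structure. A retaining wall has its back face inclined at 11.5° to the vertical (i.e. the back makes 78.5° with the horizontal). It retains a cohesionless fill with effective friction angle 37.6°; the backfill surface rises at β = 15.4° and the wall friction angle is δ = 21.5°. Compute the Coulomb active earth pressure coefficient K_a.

0.380

K_a = sin²(α+φ) / [sin²α · sin(α−δ) · (1 + √{sin(φ+δ)sin(φ−β) / (sin(α−δ)sin(α+β))})²].
With α = 78.5°, φ = 37.6°, δ = 21.5°, β = 15.4°: K_a = 0.3804.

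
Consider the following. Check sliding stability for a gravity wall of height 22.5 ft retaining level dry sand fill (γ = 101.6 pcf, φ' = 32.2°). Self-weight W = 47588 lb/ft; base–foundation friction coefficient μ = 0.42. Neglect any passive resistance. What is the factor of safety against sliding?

2.55

K_a = tan²(45° − 32.2°/2) = 0.3047.
P_a = ½K_aγH² = 0.5×0.3047×101.6×22.5² = 7837 lb/ft, acting at H/3 = 7.500 ft above the base.
FS_sliding = μW / P_a = 0.42×47588 / 7837 = 2.550.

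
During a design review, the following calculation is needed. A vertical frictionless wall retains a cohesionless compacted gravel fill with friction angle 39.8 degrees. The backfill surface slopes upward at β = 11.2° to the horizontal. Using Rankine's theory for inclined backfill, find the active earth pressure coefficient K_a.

K_a = cos β · (cos β − √(cos²β − cos²φ)) / (cos β + √(cos²β − cos²φ)).
cos β = 0.9810, cos φ = 0.7683, √(cos²β − cos²φ) = 0.6099.
K_a = 0.9810 × (0.9810 − 0.6099)/(0.9810 + 0.6099) = 0.2288.

0.229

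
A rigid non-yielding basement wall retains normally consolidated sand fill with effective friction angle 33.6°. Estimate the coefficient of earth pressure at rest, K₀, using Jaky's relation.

K₀ = 1 − sin φ' = 1 − sin 33.6° = 0.4466.

0.447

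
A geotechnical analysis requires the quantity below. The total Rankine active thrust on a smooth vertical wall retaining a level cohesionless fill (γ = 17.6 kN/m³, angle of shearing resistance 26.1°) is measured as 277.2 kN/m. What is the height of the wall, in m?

K_a = 0.3889. P_a = ½ K_a γ H² ⇒ H = √(2P_a/(K_a γ)).
H = √(2×277.2/(0.3889×17.6)) = 8.999 m.

9.00 m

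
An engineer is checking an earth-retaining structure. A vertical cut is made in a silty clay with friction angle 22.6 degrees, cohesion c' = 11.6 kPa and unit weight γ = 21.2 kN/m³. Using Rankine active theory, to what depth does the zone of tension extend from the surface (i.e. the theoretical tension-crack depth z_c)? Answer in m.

K_a = tan²(45° − 22.6°/2) = 0.4448; √K_a = 0.6669.
The active pressure is zero where K_a γ z = 2c√K_a, so z_c = 2c/(γ√K_a) = 2×11.6/(21.2×0.6669) = 1.641 m.

1.64 m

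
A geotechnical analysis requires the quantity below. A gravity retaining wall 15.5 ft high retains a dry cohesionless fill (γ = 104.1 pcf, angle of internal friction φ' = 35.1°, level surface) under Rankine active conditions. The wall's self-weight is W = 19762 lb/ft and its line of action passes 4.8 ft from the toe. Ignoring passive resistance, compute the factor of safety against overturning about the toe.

5.44

K_a = tan²(45° − 35.1°/2) = 0.2698.
P_a = ½K_aγH² = 0.5×0.2698×104.1×15.5² = 3374 lb/ft, acting at H/3 = 5.167 ft above the base.
Overturning moment M_o = P_a × H/3 = 3374 × 5.167 = 17430.
Resisting moment M_r = W × 4.8 = 19762 × 4.8 = 94860.
FS_overturning = M_r/M_o = 94860/17430 = 5.441.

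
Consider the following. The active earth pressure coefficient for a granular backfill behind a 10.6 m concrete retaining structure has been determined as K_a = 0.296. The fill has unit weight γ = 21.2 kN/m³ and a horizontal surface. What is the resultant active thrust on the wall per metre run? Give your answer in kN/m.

P = ½ K_a γ H² = 0.5 × 0.296 × 21.2 × 10.6² = 352.5 kN/m.

353 kN/m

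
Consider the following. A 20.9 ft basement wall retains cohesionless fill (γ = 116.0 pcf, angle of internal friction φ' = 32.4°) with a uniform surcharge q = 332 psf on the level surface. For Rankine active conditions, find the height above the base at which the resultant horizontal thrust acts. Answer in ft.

7.72 ft

K_a = 0.3022.
Triangular part P₁ = ½K_aγH² = 7657 at H/3 = 6.967 ft; rectangular part P₂ = K_a q H = 2097 at H/2 = 10.45 ft.
ȳ = (P₁·6.967 + P₂·10.45)/(P₁+P₂) = 7.716 ft.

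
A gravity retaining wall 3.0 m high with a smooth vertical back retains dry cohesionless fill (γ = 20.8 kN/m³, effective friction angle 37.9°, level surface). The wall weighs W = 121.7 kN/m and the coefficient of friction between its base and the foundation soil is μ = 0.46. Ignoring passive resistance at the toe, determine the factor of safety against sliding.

K_a = tan²(45° − 37.9°/2) = 0.2389.
P_a = ½K_aγH² = 0.5×0.2389×20.8×3.0² = 22.36 kN/m, acting at H/3 = 1.000 m above the base.
FS_sliding = μW / P_a = 0.46×121.7 / 22.36 = 2.503.

2.50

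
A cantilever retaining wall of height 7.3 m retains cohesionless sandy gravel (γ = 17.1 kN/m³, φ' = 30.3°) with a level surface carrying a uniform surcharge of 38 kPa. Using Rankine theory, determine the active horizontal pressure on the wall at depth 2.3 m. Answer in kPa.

K_a = (1 − sin φ)/(1 + sin φ) = 0.3293.
σ_v = γz + q = 17.1 × 2.3 + 38 = 77.33 kPa.
σ_h = K_a σ_v = 0.3293 × 77.33 = 25.47 kPa.

25.5 kPa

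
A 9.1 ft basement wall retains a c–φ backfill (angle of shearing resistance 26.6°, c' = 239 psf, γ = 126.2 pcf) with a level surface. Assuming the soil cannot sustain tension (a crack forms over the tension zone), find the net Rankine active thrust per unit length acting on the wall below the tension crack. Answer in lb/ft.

212 lb/ft

K_a = 0.3814; √K_a = 0.6176.
Tension-crack depth z_c = 2c/(γ√K_a) = 2×239/(126.2×0.6176) = 6.133 ft.
σ_a at base = K_a γ H − 2c√K_a = 0.3814×126.2×9.1 − 2×239×0.6176 = 142.8 psf.
P_a = ½ × 142.8 × (H − z_c) = 0.5×142.8×2.967 = 211.9 lb/ft.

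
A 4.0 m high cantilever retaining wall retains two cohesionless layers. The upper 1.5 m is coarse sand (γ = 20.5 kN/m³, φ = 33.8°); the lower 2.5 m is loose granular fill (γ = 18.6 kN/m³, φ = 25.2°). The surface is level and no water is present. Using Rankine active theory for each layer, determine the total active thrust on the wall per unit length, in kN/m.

60.9 kN/m

K_a1 = tan²(45°−33.8°/2) = 0.2851; K_a2 = tan²(45°−25.2°/2) = 0.4027.
Layer 1: σ at base = K_a1 γ₁ h₁ = 8.767 kPa; P₁ = ½×8.767×1.5 = 6.575.
Layer 2: σ_v at top = γ₁h₁ = 30.75; σ_h top = K_a2×30.75 = 12.38; σ_h base = K_a2×(30.75+18.6×2.5) = 31.11.
P₂ = ½(12.38+31.11)×2.5 = 54.37. Total P_a = 6.575+54.37 = 60.95 kN/m.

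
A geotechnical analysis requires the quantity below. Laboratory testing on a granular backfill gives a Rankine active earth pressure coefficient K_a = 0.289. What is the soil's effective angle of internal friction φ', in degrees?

K_a = tan²(45° − φ/2) ⇒ 45° − φ/2 = arctan(√0.289) = 28.26°.
φ = 2(45° − 28.26°) = 33.48°.

33.5°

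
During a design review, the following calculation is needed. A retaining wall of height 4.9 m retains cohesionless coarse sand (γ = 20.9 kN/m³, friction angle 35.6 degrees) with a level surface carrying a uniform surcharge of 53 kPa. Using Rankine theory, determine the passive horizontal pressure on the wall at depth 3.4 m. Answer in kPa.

470 kPa

K_p = (1 + sin φ)/(1 − sin φ) = 3.786.
σ_v = γz + q = 20.9 × 3.4 + 53 = 124.1 kPa.
σ_h = K_p σ_v = 3.786 × 124.1 = 469.7 kPa.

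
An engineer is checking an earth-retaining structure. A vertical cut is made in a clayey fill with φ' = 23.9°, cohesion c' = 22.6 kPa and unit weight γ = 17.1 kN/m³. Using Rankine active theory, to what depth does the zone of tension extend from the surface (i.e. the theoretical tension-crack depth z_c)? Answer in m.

K_a = tan²(45° − 23.9°/2) = 0.4233; √K_a = 0.6506.
The active pressure is zero where K_a γ z = 2c√K_a, so z_c = 2c/(γ√K_a) = 2×22.6/(17.1×0.6506) = 4.063 m.

4.06 m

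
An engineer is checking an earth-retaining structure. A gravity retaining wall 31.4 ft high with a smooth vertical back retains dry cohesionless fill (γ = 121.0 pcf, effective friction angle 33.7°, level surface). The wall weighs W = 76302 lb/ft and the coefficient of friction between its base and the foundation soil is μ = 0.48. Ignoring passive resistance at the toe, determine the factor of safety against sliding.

K_a = tan²(45° − 33.7°/2) = 0.2863.
P_a = ½K_aγH² = 0.5×0.2863×121.0×31.4² = 17080 lb/ft, acting at H/3 = 10.47 ft above the base.
FS_sliding = μW / P_a = 0.48×76302 / 17080 = 2.145.

2.14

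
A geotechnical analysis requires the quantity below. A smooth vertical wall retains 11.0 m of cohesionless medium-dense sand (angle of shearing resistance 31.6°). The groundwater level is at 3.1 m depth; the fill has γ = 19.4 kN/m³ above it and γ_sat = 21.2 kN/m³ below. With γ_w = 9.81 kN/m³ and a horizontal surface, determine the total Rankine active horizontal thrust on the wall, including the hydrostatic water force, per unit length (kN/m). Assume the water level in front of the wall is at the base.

595 kN/m

K_a = tan²(45° − φ/2) = 0.3123.
γ' = 21.2 − 9.81 = 11.39 kN/m³. Depth below WT = 7.9 m.
σ'_h at WT = K_a γ d_w = 18.78 kPa; at base = 18.78 + K_a γ' × 7.9 = 46.89 kPa.
P₁ (0–3.1 m) = ½×18.78×3.1 = 29.12. P₂ (3.1–11.0 m) = ½(18.78+46.89)×7.9 = 259.4.
P_w = ½ γ_w h₂² = 0.5×9.81×7.9² = 306.1. Total = 29.12+259.4+306.1 = 594.7 kN/m.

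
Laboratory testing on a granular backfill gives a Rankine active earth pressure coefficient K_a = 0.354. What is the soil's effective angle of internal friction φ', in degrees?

28.5°

K_a = tan²(45° − φ/2) ⇒ 45° − φ/2 = arctan(√0.354) = 30.75°.
φ = 2(45° − 30.75°) = 28.50°.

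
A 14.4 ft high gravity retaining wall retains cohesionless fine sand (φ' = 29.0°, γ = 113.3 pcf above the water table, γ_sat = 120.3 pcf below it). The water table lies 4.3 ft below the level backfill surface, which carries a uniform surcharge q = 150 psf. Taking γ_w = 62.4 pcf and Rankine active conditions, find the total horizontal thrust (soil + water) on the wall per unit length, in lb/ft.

K_a = tan²(45° − φ/2) = 0.3470.
γ' = 120.3 − 62.4 = 57.90 pcf. h₂ = H − d_w = 10.1 ft.
σ'_h: at surface K_a·q = 52.05; at WT K_a(q+γd_w) = 221.1; at base K_a(q+γd_w+γ'h₂) = 424.0 psf.
P₁ = ½(52.05+221.1)×4.3 = 587.2; P₂ = ½(221.1+424.0)×10.1 = 3258; P_w = ½γ_w h₂² = 3183.
Total = 587.2+3258+3183 = 7028 lb/ft.

7030 lb/ft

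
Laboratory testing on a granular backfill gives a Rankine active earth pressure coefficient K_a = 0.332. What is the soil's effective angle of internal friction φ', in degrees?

K_a = tan²(45° − φ/2) ⇒ 45° − φ/2 = arctan(√0.332) = 29.95°.
φ = 2(45° − 29.95°) = 30.10°.

30.1°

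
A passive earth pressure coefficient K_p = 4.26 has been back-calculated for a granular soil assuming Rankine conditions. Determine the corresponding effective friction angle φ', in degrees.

K_p = (1+sin φ)/(1−sin φ) ⇒ sin φ = (K_p − 1)/(K_p + 1) = 0.6198.
φ = arcsin(0.6198) = 38.30°.

38.3°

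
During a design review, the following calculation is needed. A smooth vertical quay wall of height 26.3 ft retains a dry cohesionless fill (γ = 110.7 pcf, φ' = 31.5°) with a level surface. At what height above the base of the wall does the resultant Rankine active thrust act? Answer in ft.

K_a = 0.3136.
The pressure distribution is triangular, so the resultant acts at H/3 above the base = 26.3/3 = 8.767 ft.

8.77 ft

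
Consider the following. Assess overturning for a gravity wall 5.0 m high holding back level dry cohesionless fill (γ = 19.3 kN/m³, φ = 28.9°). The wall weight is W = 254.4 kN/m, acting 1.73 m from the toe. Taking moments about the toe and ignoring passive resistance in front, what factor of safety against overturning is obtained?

K_a = tan²(45° − 28.9°/2) = 0.3484.
P_a = ½K_aγH² = 0.5×0.3484×19.3×5.0² = 84.04 kN/m, acting at H/3 = 1.667 m above the base.
Overturning moment M_o = P_a × H/3 = 84.04 × 1.667 = 140.1.
Resisting moment M_r = W × 1.73 = 254.4 × 1.73 = 440.1.
FS_overturning = M_r/M_o = 440.1/140.1 = 3.142.

3.14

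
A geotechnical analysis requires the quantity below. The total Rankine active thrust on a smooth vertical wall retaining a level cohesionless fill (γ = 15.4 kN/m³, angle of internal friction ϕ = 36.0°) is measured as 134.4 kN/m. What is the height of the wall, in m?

8.20 m

K_a = 0.2596. P_a = ½ K_a γ H² ⇒ H = √(2P_a/(K_a γ)).
H = √(2×134.4/(0.2596×15.4)) = 8.200 m.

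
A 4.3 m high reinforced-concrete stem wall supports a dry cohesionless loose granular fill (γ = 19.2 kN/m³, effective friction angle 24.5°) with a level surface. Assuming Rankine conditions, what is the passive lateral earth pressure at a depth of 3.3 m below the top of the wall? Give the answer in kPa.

153 kPa

K_p = (1 + sin φ)/(1 − sin φ) = 2.417.
σ_h = K_p γ z = 2.417 × 19.2 × 3.3 = 153.1 kPa.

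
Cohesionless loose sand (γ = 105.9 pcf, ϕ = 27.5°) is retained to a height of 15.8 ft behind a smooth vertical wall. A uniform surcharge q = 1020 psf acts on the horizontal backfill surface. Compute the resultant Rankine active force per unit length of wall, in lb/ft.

10800 lb/ft

K_a = tan²(45° − φ/2) = 0.3682.
Soil triangle: ½ K_a γ H² = 0.5×0.3682×105.9×15.8² = 4867 lb/ft.
Surcharge rectangle: K_a q H = 0.3682×1020×15.8 = 5934 lb/ft.
Total = 4867 + 5934 = 10800 lb/ft.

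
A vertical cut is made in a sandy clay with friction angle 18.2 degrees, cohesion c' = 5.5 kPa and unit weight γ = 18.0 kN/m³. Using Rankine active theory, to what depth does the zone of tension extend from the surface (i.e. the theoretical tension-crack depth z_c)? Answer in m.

0.844 m

K_a = tan²(45° − 18.2°/2) = 0.5240; √K_a = 0.7239.
The active pressure is zero where K_a γ z = 2c√K_a, so z_c = 2c/(γ√K_a) = 2×5.5/(18.0×0.7239) = 0.8442 m.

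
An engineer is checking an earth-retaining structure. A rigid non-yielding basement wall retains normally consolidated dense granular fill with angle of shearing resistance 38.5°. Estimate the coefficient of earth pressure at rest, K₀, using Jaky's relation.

0.377

K₀ = 1 − sin φ' = 1 − sin 38.5° = 0.3775.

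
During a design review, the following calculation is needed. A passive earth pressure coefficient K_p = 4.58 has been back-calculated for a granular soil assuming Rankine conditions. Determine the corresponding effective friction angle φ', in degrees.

K_p = (1+sin φ)/(1−sin φ) ⇒ sin φ = (K_p − 1)/(K_p + 1) = 0.6416.
φ = arcsin(0.6416) = 39.91°.

39.9°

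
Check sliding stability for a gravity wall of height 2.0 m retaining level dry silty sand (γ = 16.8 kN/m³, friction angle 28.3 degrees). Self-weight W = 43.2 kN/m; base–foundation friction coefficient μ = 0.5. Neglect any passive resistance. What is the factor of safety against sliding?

1.80

K_a = tan²(45° − 28.3°/2) = 0.3568.
P_a = ½K_aγH² = 0.5×0.3568×16.8×2.0² = 11.99 kN/m, acting at H/3 = 0.6667 m above the base.
FS_sliding = μW / P_a = 0.5×43.2 / 11.99 = 1.802.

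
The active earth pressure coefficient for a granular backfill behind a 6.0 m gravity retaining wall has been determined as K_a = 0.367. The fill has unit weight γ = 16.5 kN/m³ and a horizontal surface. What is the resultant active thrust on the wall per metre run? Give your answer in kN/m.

P = ½ K_a γ H² = 0.5 × 0.367 × 16.5 × 6.0² = 109.0 kN/m.

109 kN/m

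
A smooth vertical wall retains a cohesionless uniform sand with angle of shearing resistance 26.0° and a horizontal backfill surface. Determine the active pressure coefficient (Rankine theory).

0.390

K_a = (1 − sin φ)/(1 + sin φ) = (1 − sin 26.0°)/(1 + sin 26.0°) = 0.3905.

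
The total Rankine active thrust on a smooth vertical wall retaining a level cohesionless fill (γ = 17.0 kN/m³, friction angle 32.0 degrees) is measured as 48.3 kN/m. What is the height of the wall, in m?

4.30 m

K_a = 0.3073. P_a = ½ K_a γ H² ⇒ H = √(2P_a/(K_a γ)).
H = √(2×48.3/(0.3073×17.0)) = 4.300 m.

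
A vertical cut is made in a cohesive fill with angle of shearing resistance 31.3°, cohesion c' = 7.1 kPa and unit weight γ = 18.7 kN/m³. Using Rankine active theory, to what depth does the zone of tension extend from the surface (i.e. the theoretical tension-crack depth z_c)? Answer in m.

K_a = tan²(45° − 31.3°/2) = 0.3162; √K_a = 0.5623.
The active pressure is zero where K_a γ z = 2c√K_a, so z_c = 2c/(γ√K_a) = 2×7.1/(18.7×0.5623) = 1.350 m.

1.35 m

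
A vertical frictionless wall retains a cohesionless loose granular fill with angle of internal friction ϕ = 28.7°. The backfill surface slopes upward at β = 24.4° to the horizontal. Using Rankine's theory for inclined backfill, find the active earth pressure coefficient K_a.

K_a = cos β · (cos β − √(cos²β − cos²φ)) / (cos β + √(cos²β − cos²φ)).
cos β = 0.9107, cos φ = 0.8771, √(cos²β − cos²φ) = 0.2449.
K_a = 0.9107 × (0.9107 − 0.2449)/(0.9107 + 0.2449) = 0.5247.

0.525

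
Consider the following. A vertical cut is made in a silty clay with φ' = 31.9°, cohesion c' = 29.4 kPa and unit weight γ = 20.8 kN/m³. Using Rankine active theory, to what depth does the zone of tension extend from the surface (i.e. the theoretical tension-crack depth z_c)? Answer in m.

K_a = tan²(45° − 31.9°/2) = 0.3085; √K_a = 0.5555.
The active pressure is zero where K_a γ z = 2c√K_a, so z_c = 2c/(γ√K_a) = 2×29.4/(20.8×0.5555) = 5.089 m.

5.09 m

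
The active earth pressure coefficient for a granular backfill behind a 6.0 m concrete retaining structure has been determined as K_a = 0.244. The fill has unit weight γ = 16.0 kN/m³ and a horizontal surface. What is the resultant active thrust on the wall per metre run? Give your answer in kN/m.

70.3 kN/m

P = ½ K_a γ H² = 0.5 × 0.244 × 16.0 × 6.0² = 70.27 kN/m.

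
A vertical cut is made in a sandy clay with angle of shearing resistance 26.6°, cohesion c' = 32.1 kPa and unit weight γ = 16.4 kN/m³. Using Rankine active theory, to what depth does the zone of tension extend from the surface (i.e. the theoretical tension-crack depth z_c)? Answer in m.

6.34 m

K_a = tan²(45° − 26.6°/2) = 0.3814; √K_a = 0.6176.
The active pressure is zero where K_a γ z = 2c√K_a, so z_c = 2c/(γ√K_a) = 2×32.1/(16.4×0.6176) = 6.338 m.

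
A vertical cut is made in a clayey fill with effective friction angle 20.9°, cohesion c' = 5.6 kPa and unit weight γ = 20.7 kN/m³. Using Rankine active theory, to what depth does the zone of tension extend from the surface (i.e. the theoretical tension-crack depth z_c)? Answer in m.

0.786 m

K_a = tan²(45° − 20.9°/2) = 0.4741; √K_a = 0.6886.
The active pressure is zero where K_a γ z = 2c√K_a, so z_c = 2c/(γ√K_a) = 2×5.6/(20.7×0.6886) = 0.7858 m.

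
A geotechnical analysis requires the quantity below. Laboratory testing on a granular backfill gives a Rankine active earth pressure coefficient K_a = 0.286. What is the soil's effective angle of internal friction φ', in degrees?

33.7°

K_a = tan²(45° − φ/2) ⇒ 45° − φ/2 = arctan(√0.286) = 28.14°.
φ = 2(45° − 28.14°) = 33.73°.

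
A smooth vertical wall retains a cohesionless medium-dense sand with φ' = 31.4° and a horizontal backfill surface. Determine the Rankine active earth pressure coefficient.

0.315

K_a = tan²(45° − φ/2) = tan²(29.30°) = 0.3149.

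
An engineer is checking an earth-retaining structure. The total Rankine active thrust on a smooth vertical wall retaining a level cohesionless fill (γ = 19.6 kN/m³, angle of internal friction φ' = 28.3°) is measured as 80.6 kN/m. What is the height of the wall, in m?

K_a = 0.3568. P_a = ½ K_a γ H² ⇒ H = √(2P_a/(K_a γ)).
H = √(2×80.6/(0.3568×19.6)) = 4.801 m.

4.80 m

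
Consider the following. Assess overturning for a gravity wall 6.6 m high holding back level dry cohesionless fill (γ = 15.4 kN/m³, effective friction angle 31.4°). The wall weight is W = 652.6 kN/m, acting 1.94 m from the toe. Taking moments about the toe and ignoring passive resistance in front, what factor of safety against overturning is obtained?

5.45

K_a = tan²(45° − 31.4°/2) = 0.3149.
P_a = ½K_aγH² = 0.5×0.3149×15.4×6.6² = 105.6 kN/m, acting at H/3 = 2.200 m above the base.
Overturning moment M_o = P_a × H/3 = 105.6 × 2.200 = 232.4.
Resisting moment M_r = W × 1.94 = 652.6 × 1.94 = 1266.
FS_overturning = M_r/M_o = 1266/232.4 = 5.448.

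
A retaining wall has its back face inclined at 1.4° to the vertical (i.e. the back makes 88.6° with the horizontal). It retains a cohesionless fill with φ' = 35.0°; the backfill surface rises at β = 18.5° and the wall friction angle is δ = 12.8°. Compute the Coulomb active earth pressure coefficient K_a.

K_a = sin²(α+φ) / [sin²α · sin(α−δ) · (1 + √{sin(φ+δ)sin(φ−β) / (sin(α−δ)sin(α+β))})²].
With α = 88.6°, φ = 35.0°, δ = 12.8°, β = 18.5°: K_a = 0.3284.

0.328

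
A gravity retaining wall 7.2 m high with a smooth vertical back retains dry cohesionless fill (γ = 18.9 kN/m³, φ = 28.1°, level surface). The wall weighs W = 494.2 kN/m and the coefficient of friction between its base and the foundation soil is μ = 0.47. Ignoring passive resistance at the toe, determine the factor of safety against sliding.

K_a = tan²(45° − 28.1°/2) = 0.3596.
P_a = ½K_aγH² = 0.5×0.3596×18.9×7.2² = 176.2 kN/m, acting at H/3 = 2.400 m above the base.
FS_sliding = μW / P_a = 0.47×494.2 / 176.2 = 1.318.

1.32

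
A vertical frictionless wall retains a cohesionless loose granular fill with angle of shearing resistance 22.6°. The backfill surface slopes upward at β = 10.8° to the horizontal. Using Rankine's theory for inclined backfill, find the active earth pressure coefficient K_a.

K_a = cos β · (cos β − √(cos²β − cos²φ)) / (cos β + √(cos²β − cos²φ)).
cos β = 0.9823, cos φ = 0.9232, √(cos²β − cos²φ) = 0.3355.
K_a = 0.9823 × (0.9823 − 0.3355)/(0.9823 + 0.3355) = 0.4821.

0.482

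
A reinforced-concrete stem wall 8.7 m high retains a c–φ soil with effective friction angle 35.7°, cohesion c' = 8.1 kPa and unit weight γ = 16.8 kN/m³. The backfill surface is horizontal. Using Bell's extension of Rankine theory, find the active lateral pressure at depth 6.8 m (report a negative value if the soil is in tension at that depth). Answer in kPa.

K_a = (1 − sin φ)/(1 + sin φ) = 0.2630.
σ_a = K_a γ z − 2c√K_a = 0.2630×16.8×6.8 − 2×8.1×0.5128 = 21.74 kPa.

21.7 kPa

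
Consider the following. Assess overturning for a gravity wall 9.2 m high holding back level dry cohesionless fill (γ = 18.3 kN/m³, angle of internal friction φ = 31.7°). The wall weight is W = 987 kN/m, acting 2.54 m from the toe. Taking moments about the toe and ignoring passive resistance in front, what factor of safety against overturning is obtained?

K_a = tan²(45° − 31.7°/2) = 0.3111.
P_a = ½K_aγH² = 0.5×0.3111×18.3×9.2² = 240.9 kN/m, acting at H/3 = 3.067 m above the base.
Overturning moment M_o = P_a × H/3 = 240.9 × 3.067 = 738.8.
Resisting moment M_r = W × 2.54 = 987 × 2.54 = 2507.
FS_overturning = M_r/M_o = 2507/738.8 = 3.393.

3.39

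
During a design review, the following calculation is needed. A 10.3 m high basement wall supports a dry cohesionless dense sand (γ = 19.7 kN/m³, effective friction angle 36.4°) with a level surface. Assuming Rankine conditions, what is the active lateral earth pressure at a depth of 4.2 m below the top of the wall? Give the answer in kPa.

21.1 kPa

K_a = (1 − sin φ)/(1 + sin φ) = 0.2552.
σ_h = K_a γ z = 0.2552 × 19.7 × 4.2 = 21.11 kPa.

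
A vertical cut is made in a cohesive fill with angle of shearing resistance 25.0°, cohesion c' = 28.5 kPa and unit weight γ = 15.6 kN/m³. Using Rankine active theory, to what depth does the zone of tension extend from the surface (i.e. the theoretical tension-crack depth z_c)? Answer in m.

K_a = tan²(45° − 25.0°/2) = 0.4059; √K_a = 0.6371.
The active pressure is zero where K_a γ z = 2c√K_a, so z_c = 2c/(γ√K_a) = 2×28.5/(15.6×0.6371) = 5.735 m.

5.74 m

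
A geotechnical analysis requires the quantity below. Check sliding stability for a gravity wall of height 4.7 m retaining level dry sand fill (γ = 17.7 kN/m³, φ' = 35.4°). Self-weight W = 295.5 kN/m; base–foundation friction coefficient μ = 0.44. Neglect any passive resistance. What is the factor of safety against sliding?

2.50

K_a = tan²(45° − 35.4°/2) = 0.2664.
P_a = ½K_aγH² = 0.5×0.2664×17.7×4.7² = 52.08 kN/m, acting at H/3 = 1.567 m above the base.
FS_sliding = μW / P_a = 0.44×295.5 / 52.08 = 2.497.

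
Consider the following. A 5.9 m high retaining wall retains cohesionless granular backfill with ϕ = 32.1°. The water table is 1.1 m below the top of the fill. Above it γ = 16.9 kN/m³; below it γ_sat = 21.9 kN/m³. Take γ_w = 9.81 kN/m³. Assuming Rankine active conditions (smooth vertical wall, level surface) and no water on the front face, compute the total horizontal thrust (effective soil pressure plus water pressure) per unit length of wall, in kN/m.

186 kN/m

K_a = tan²(45° − φ/2) = 0.3060.
γ' = 21.9 − 9.81 = 12.09 kN/m³. Depth below WT = 4.8 m.
σ'_h at WT = K_a γ d_w = 5.688 kPa; at base = 5.688 + K_a γ' × 4.8 = 23.45 kPa.
P₁ (0–1.1 m) = ½×5.688×1.1 = 3.129. P₂ (1.1–5.9 m) = ½(5.688+23.45)×4.8 = 69.92.
P_w = ½ γ_w h₂² = 0.5×9.81×4.8² = 113.0. Total = 3.129+69.92+113.0 = 186.1 kN/m.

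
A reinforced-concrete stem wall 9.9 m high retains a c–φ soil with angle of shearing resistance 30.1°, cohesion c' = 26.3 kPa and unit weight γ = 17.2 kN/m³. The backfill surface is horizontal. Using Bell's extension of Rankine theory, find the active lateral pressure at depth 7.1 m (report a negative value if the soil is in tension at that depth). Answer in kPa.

K_a = (1 − sin φ)/(1 + sin φ) = 0.3320.
σ_a = K_a γ z − 2c√K_a = 0.3320×17.2×7.1 − 2×26.3×0.5762 = 10.24 kPa.

10.2 kPa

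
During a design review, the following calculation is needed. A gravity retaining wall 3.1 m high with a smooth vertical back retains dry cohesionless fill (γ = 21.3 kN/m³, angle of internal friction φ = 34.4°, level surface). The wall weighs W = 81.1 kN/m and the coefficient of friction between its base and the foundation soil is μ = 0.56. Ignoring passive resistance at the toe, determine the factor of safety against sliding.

K_a = tan²(45° − 34.4°/2) = 0.2780.
P_a = ½K_aγH² = 0.5×0.2780×21.3×3.1² = 28.45 kN/m, acting at H/3 = 1.033 m above the base.
FS_sliding = μW / P_a = 0.56×81.1 / 28.45 = 1.596.

1.60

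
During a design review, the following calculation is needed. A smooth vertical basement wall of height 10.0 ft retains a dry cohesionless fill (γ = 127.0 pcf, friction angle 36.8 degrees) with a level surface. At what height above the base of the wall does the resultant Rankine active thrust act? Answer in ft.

K_a = 0.2508.
The pressure distribution is triangular, so the resultant acts at H/3 above the base = 10.0/3 = 3.333 ft.

3.33 ft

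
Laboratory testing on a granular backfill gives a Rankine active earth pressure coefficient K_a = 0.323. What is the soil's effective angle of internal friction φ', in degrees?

K_a = tan²(45° − φ/2) ⇒ 45° − φ/2 = arctan(√0.323) = 29.61°.
φ = 2(45° − 29.61°) = 30.78°.

30.8°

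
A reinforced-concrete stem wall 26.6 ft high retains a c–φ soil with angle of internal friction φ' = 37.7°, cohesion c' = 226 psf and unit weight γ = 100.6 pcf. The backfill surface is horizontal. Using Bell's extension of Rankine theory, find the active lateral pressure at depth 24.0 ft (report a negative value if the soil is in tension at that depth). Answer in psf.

360 psf

K_a = (1 − sin φ)/(1 + sin φ) = 0.2411.
σ_a = K_a γ z − 2c√K_a = 0.2411×100.6×24.0 − 2×226×0.4910 = 360.1 psf.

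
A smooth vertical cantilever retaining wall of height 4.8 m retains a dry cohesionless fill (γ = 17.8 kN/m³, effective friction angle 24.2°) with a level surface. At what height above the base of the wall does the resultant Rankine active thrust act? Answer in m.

K_a = 0.4185.
The pressure distribution is triangular, so the resultant acts at H/3 above the base = 4.8/3 = 1.600 m.

1.60 m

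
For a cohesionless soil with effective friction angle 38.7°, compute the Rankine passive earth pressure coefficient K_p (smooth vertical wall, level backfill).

K_p = (1 + sin φ)/(1 − sin φ) = tan²(45° + 38.7°/2) = 4.337.

4.34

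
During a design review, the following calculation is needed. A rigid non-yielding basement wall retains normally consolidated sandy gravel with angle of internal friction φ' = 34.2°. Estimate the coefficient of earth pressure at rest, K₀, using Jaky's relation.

0.438

K₀ = 1 − sin φ' = 1 − sin 34.2° = 0.4379.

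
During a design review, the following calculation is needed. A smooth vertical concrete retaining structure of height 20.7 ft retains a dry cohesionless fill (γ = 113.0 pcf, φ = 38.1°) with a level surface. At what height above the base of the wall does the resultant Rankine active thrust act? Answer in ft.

K_a = 0.2368.
The pressure distribution is triangular, so the resultant acts at H/3 above the base = 20.7/3 = 6.900 ft.

6.90 ft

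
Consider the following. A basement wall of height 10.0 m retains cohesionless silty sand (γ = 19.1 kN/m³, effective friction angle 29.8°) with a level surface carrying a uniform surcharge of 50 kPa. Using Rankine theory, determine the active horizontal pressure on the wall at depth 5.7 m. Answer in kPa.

K_a = (1 − sin φ)/(1 + sin φ) = 0.3360.
σ_v = γz + q = 19.1 × 5.7 + 50 = 158.9 kPa.
σ_h = K_a σ_v = 0.3360 × 158.9 = 53.38 kPa.

53.4 kPa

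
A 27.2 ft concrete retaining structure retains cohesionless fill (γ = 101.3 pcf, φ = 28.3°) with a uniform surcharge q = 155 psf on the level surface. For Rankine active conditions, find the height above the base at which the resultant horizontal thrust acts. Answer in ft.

9.53 ft

K_a = 0.3568.
Triangular part P₁ = ½K_aγH² = 13370 at H/3 = 9.067 ft; rectangular part P₂ = K_a q H = 1504 at H/2 = 13.60 ft.
ȳ = (P₁·9.067 + P₂·13.60)/(P₁+P₂) = 9.525 ft.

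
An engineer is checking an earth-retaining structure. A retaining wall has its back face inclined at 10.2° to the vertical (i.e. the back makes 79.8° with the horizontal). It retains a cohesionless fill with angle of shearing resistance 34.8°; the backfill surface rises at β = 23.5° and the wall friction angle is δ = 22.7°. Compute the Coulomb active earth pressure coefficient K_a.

K_a = sin²(α+φ) / [sin²α · sin(α−δ) · (1 + √{sin(φ+δ)sin(φ−β) / (sin(α−δ)sin(α+β))})²].
With α = 79.8°, φ = 34.8°, δ = 22.7°, β = 23.5°: K_a = 0.4837.

0.484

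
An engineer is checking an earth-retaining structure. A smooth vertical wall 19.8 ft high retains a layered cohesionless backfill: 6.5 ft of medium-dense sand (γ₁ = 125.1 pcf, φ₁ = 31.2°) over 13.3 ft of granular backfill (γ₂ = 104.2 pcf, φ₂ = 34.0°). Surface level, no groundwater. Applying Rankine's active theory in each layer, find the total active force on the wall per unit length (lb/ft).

6500 lb/ft

K_a1 = tan²(45°−31.2°/2) = 0.3175; K_a2 = tan²(45°−34.0°/2) = 0.2827.
Layer 1: σ at base = K_a1 γ₁ h₁ = 258.2 psf; P₁ = ½×258.2×6.5 = 839.1.
Layer 2: σ_v at top = γ₁h₁ = 813.1; σ_h top = K_a2×813.1 = 229.9; σ_h base = K_a2×(813.1+104.2×13.3) = 621.7.
P₂ = ½(229.9+621.7)×13.3 = 5663. Total P_a = 839.1+5663 = 6502 lb/ft.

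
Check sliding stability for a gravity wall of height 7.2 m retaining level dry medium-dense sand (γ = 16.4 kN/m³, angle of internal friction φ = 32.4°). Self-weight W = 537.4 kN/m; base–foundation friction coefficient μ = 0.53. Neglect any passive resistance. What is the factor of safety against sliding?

2.22

K_a = tan²(45° − 32.4°/2) = 0.3022.
P_a = ½K_aγH² = 0.5×0.3022×16.4×7.2² = 128.5 kN/m, acting at H/3 = 2.400 m above the base.
FS_sliding = μW / P_a = 0.53×537.4 / 128.5 = 2.217.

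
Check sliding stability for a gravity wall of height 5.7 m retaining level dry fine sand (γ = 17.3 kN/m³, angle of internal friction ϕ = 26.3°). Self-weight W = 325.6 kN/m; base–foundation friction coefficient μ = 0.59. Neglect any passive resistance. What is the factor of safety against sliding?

1.77

K_a = tan²(45° − 26.3°/2) = 0.3859.
P_a = ½K_aγH² = 0.5×0.3859×17.3×5.7² = 108.5 kN/m, acting at H/3 = 1.900 m above the base.
FS_sliding = μW / P_a = 0.59×325.6 / 108.5 = 1.771.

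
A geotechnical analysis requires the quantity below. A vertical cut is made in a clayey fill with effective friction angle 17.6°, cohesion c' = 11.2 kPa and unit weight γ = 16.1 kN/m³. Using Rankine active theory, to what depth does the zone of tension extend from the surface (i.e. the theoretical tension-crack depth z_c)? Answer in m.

K_a = tan²(45° − 17.6°/2) = 0.5357; √K_a = 0.7319.
The active pressure is zero where K_a γ z = 2c√K_a, so z_c = 2c/(γ√K_a) = 2×11.2/(16.1×0.7319) = 1.901 m.

1.90 m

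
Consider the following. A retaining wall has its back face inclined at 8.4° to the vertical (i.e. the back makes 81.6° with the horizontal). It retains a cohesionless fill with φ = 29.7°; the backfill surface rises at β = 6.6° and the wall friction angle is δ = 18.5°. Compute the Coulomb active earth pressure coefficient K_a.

0.402

K_a = sin²(α+φ) / [sin²α · sin(α−δ) · (1 + √{sin(φ+δ)sin(φ−β) / (sin(α−δ)sin(α+β))})²].
With α = 81.6°, φ = 29.7°, δ = 18.5°, β = 6.6°: K_a = 0.4021.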